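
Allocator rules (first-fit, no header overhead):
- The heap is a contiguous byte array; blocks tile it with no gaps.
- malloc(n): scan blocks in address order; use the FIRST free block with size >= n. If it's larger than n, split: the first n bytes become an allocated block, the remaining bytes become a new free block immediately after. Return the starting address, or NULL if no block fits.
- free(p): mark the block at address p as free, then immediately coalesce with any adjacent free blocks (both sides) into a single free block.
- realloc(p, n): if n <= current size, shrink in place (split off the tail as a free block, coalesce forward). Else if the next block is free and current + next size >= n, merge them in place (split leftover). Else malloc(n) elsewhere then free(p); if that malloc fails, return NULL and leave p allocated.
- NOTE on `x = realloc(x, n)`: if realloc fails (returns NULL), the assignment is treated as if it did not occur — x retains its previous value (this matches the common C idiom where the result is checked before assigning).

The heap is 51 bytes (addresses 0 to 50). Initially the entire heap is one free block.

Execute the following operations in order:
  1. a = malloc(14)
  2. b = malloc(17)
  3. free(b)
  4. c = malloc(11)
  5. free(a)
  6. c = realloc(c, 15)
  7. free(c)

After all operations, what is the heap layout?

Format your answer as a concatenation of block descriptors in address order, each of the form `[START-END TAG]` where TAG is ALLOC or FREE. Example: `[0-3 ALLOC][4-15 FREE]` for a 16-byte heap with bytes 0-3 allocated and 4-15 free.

Answer: [0-50 FREE]

Derivation:
Op 1: a = malloc(14) -> a = 0; heap: [0-13 ALLOC][14-50 FREE]
Op 2: b = malloc(17) -> b = 14; heap: [0-13 ALLOC][14-30 ALLOC][31-50 FREE]
Op 3: free(b) -> (freed b); heap: [0-13 ALLOC][14-50 FREE]
Op 4: c = malloc(11) -> c = 14; heap: [0-13 ALLOC][14-24 ALLOC][25-50 FREE]
Op 5: free(a) -> (freed a); heap: [0-13 FREE][14-24 ALLOC][25-50 FREE]
Op 6: c = realloc(c, 15) -> c = 14; heap: [0-13 FREE][14-28 ALLOC][29-50 FREE]
Op 7: free(c) -> (freed c); heap: [0-50 FREE]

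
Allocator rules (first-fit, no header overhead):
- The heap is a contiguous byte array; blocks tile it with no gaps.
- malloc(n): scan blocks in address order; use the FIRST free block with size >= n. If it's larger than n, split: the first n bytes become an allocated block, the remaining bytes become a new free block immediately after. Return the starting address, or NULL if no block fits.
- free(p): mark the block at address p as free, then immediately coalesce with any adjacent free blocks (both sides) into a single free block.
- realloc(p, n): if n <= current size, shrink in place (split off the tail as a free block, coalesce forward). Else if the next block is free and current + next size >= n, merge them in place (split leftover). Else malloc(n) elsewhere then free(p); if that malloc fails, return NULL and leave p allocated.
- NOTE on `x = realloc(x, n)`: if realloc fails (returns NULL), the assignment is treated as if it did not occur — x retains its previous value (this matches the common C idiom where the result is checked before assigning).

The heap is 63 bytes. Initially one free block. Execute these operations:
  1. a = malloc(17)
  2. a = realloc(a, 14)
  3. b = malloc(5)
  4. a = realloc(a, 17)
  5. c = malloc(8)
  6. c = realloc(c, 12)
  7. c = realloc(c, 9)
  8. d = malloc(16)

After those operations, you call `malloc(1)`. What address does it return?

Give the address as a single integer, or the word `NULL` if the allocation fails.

Op 1: a = malloc(17) -> a = 0; heap: [0-16 ALLOC][17-62 FREE]
Op 2: a = realloc(a, 14) -> a = 0; heap: [0-13 ALLOC][14-62 FREE]
Op 3: b = malloc(5) -> b = 14; heap: [0-13 ALLOC][14-18 ALLOC][19-62 FREE]
Op 4: a = realloc(a, 17) -> a = 19; heap: [0-13 FREE][14-18 ALLOC][19-35 ALLOC][36-62 FREE]
Op 5: c = malloc(8) -> c = 0; heap: [0-7 ALLOC][8-13 FREE][14-18 ALLOC][19-35 ALLOC][36-62 FREE]
Op 6: c = realloc(c, 12) -> c = 0; heap: [0-11 ALLOC][12-13 FREE][14-18 ALLOC][19-35 ALLOC][36-62 FREE]
Op 7: c = realloc(c, 9) -> c = 0; heap: [0-8 ALLOC][9-13 FREE][14-18 ALLOC][19-35 ALLOC][36-62 FREE]
Op 8: d = malloc(16) -> d = 36; heap: [0-8 ALLOC][9-13 FREE][14-18 ALLOC][19-35 ALLOC][36-51 ALLOC][52-62 FREE]
malloc(1): first-fit scan over [0-8 ALLOC][9-13 FREE][14-18 ALLOC][19-35 ALLOC][36-51 ALLOC][52-62 FREE] -> 9

Answer: 9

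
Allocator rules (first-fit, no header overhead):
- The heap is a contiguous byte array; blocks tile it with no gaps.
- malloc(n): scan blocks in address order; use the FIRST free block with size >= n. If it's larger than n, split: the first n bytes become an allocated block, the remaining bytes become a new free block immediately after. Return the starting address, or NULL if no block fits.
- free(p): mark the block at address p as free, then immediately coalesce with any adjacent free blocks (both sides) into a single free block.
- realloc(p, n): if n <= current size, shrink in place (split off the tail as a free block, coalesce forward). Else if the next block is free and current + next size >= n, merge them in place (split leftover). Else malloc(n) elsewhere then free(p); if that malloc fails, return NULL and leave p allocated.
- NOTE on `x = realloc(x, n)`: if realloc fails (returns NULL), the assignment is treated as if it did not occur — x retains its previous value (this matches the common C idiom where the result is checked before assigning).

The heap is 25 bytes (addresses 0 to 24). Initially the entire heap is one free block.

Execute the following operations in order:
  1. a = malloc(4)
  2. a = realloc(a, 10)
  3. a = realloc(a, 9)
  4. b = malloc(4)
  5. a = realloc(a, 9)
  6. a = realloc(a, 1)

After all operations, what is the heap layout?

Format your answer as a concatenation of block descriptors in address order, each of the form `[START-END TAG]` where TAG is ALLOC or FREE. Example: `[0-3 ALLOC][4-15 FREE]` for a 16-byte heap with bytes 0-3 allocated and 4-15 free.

Op 1: a = malloc(4) -> a = 0; heap: [0-3 ALLOC][4-24 FREE]
Op 2: a = realloc(a, 10) -> a = 0; heap: [0-9 ALLOC][10-24 FREE]
Op 3: a = realloc(a, 9) -> a = 0; heap: [0-8 ALLOC][9-24 FREE]
Op 4: b = malloc(4) -> b = 9; heap: [0-8 ALLOC][9-12 ALLOC][13-24 FREE]
Op 5: a = realloc(a, 9) -> a = 0; heap: [0-8 ALLOC][9-12 ALLOC][13-24 FREE]
Op 6: a = realloc(a, 1) -> a = 0; heap: [0-0 ALLOC][1-8 FREE][9-12 ALLOC][13-24 FREE]

Answer: [0-0 ALLOC][1-8 FREE][9-12 ALLOC][13-24 FREE]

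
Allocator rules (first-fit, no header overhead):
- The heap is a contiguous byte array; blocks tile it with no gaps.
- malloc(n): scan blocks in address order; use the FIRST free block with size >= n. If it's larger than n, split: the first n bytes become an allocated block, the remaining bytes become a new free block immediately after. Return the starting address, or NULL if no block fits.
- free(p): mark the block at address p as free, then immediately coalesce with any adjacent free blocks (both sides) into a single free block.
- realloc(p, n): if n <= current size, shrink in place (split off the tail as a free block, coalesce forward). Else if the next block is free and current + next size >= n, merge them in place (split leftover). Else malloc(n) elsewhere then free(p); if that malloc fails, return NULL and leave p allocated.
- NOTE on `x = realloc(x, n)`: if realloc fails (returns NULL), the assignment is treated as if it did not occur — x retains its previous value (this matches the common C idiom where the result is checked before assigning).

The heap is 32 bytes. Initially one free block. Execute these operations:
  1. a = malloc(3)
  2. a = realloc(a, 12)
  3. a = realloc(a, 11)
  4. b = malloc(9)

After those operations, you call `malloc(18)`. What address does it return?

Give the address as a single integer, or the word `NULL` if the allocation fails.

Op 1: a = malloc(3) -> a = 0; heap: [0-2 ALLOC][3-31 FREE]
Op 2: a = realloc(a, 12) -> a = 0; heap: [0-11 ALLOC][12-31 FREE]
Op 3: a = realloc(a, 11) -> a = 0; heap: [0-10 ALLOC][11-31 FREE]
Op 4: b = malloc(9) -> b = 11; heap: [0-10 ALLOC][11-19 ALLOC][20-31 FREE]
malloc(18): first-fit scan over [0-10 ALLOC][11-19 ALLOC][20-31 FREE] -> NULL

Answer: NULL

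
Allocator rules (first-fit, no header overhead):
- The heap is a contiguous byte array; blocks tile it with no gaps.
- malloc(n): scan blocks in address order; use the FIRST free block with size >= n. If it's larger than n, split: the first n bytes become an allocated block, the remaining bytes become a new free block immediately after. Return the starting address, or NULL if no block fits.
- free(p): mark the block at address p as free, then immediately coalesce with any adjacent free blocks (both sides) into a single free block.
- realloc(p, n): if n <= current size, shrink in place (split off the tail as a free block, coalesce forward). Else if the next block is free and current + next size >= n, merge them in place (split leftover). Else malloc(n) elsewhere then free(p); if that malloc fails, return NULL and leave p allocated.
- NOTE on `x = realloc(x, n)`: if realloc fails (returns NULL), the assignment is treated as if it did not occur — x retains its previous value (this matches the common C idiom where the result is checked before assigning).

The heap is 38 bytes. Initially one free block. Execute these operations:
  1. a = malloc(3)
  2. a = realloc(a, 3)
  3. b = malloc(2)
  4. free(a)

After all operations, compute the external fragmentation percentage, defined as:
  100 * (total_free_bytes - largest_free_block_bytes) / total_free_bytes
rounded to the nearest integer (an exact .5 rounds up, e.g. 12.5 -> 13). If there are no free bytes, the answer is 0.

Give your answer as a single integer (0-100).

Answer: 8

Derivation:
Op 1: a = malloc(3) -> a = 0; heap: [0-2 ALLOC][3-37 FREE]
Op 2: a = realloc(a, 3) -> a = 0; heap: [0-2 ALLOC][3-37 FREE]
Op 3: b = malloc(2) -> b = 3; heap: [0-2 ALLOC][3-4 ALLOC][5-37 FREE]
Op 4: free(a) -> (freed a); heap: [0-2 FREE][3-4 ALLOC][5-37 FREE]
Free blocks: [3 33] total_free=36 largest=33 -> 100*(36-33)/36 = 300/36 ≈ 8.333 -> rounds to 8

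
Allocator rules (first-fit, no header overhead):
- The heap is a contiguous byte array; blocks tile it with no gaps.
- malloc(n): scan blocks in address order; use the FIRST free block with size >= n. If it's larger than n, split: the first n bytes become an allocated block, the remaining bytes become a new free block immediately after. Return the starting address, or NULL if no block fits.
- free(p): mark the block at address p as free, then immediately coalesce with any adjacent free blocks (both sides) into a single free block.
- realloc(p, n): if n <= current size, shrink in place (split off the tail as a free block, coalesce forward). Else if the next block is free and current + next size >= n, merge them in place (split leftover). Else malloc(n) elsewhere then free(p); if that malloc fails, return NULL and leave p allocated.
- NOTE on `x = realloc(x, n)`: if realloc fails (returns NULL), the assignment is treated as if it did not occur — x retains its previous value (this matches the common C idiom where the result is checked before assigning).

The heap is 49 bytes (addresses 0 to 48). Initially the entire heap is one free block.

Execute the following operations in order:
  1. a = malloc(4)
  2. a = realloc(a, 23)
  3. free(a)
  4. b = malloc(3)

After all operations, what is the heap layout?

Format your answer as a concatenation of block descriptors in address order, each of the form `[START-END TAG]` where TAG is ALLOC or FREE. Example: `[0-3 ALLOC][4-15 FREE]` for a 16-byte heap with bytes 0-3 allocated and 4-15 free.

Answer: [0-2 ALLOC][3-48 FREE]

Derivation:
Op 1: a = malloc(4) -> a = 0; heap: [0-3 ALLOC][4-48 FREE]
Op 2: a = realloc(a, 23) -> a = 0; heap: [0-22 ALLOC][23-48 FREE]
Op 3: free(a) -> (freed a); heap: [0-48 FREE]
Op 4: b = malloc(3) -> b = 0; heap: [0-2 ALLOC][3-48 FREE]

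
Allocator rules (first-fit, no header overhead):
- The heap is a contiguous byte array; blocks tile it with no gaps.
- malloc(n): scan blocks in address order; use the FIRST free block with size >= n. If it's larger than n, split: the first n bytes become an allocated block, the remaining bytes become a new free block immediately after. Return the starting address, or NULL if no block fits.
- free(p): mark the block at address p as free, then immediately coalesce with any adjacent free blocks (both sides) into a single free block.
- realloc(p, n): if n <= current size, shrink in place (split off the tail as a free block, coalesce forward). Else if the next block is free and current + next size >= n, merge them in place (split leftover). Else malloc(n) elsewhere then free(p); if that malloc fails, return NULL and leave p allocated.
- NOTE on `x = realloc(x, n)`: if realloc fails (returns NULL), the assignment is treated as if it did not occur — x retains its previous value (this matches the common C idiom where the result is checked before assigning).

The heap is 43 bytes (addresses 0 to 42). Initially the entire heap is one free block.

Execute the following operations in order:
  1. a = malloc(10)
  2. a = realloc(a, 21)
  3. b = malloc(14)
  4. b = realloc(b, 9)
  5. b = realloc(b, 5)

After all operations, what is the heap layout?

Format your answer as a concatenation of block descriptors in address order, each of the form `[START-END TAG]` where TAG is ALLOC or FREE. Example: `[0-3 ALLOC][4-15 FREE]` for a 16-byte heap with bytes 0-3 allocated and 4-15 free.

Answer: [0-20 ALLOC][21-25 ALLOC][26-42 FREE]

Derivation:
Op 1: a = malloc(10) -> a = 0; heap: [0-9 ALLOC][10-42 FREE]
Op 2: a = realloc(a, 21) -> a = 0; heap: [0-20 ALLOC][21-42 FREE]
Op 3: b = malloc(14) -> b = 21; heap: [0-20 ALLOC][21-34 ALLOC][35-42 FREE]
Op 4: b = realloc(b, 9) -> b = 21; heap: [0-20 ALLOC][21-29 ALLOC][30-42 FREE]
Op 5: b = realloc(b, 5) -> b = 21; heap: [0-20 ALLOC][21-25 ALLOC][26-42 FREE]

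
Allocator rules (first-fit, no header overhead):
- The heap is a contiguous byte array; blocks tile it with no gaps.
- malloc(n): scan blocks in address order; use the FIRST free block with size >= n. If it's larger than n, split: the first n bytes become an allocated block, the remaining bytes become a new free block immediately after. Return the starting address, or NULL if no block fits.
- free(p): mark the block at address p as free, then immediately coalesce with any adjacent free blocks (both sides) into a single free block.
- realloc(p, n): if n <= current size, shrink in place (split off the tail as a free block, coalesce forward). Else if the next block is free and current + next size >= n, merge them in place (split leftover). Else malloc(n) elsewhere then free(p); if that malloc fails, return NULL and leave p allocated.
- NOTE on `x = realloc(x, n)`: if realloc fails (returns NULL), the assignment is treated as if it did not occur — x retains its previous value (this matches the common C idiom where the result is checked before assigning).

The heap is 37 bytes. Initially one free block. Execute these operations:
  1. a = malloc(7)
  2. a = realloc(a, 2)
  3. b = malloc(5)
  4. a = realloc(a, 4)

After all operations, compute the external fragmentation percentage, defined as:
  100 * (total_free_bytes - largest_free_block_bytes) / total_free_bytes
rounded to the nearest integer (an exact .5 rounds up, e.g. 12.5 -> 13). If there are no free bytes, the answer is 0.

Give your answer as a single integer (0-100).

Op 1: a = malloc(7) -> a = 0; heap: [0-6 ALLOC][7-36 FREE]
Op 2: a = realloc(a, 2) -> a = 0; heap: [0-1 ALLOC][2-36 FREE]
Op 3: b = malloc(5) -> b = 2; heap: [0-1 ALLOC][2-6 ALLOC][7-36 FREE]
Op 4: a = realloc(a, 4) -> a = 7; heap: [0-1 FREE][2-6 ALLOC][7-10 ALLOC][11-36 FREE]
Free blocks: [2 26] total_free=28 largest=26 -> 100*(28-26)/28 = 200/28 ≈ 7.143 -> rounds to 7

Answer: 7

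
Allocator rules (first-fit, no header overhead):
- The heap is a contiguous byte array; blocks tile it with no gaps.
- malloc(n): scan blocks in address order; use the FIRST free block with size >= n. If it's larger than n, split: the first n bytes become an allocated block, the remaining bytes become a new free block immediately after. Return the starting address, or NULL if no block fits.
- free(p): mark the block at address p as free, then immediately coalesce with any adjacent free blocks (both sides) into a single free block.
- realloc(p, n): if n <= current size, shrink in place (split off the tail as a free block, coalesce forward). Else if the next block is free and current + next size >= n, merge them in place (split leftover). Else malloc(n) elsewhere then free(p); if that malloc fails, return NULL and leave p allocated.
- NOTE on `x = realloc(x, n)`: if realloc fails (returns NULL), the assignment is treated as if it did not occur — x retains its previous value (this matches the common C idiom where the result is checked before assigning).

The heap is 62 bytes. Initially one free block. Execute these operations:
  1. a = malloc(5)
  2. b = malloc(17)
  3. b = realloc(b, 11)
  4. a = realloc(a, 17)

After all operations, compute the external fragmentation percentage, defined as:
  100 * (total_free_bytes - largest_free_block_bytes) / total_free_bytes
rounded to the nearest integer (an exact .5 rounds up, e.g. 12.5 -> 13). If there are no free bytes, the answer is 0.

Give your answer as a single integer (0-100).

Answer: 15

Derivation:
Op 1: a = malloc(5) -> a = 0; heap: [0-4 ALLOC][5-61 FREE]
Op 2: b = malloc(17) -> b = 5; heap: [0-4 ALLOC][5-21 ALLOC][22-61 FREE]
Op 3: b = realloc(b, 11) -> b = 5; heap: [0-4 ALLOC][5-15 ALLOC][16-61 FREE]
Op 4: a = realloc(a, 17) -> a = 16; heap: [0-4 FREE][5-15 ALLOC][16-32 ALLOC][33-61 FREE]
Free blocks: [5 29] total_free=34 largest=29 -> 100*(34-29)/34 = 500/34 ≈ 14.706 -> rounds to 15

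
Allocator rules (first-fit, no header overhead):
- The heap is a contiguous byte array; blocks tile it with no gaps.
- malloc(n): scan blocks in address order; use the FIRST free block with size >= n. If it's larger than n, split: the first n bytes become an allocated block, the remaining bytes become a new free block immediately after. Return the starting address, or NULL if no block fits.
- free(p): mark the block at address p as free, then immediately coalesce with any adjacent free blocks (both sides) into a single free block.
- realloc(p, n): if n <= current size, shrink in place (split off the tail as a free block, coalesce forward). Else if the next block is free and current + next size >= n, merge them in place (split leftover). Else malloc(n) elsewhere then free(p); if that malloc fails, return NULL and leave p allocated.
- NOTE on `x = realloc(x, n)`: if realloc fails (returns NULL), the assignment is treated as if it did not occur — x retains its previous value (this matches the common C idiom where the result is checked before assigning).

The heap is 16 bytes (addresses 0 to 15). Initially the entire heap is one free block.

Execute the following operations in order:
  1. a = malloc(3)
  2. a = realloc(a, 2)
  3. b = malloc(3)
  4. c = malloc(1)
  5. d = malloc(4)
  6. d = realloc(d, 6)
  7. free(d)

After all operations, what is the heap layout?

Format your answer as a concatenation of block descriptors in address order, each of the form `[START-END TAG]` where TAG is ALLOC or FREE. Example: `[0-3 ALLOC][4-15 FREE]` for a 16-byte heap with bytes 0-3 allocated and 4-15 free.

Answer: [0-1 ALLOC][2-4 ALLOC][5-5 ALLOC][6-15 FREE]

Derivation:
Op 1: a = malloc(3) -> a = 0; heap: [0-2 ALLOC][3-15 FREE]
Op 2: a = realloc(a, 2) -> a = 0; heap: [0-1 ALLOC][2-15 FREE]
Op 3: b = malloc(3) -> b = 2; heap: [0-1 ALLOC][2-4 ALLOC][5-15 FREE]
Op 4: c = malloc(1) -> c = 5; heap: [0-1 ALLOC][2-4 ALLOC][5-5 ALLOC][6-15 FREE]
Op 5: d = malloc(4) -> d = 6; heap: [0-1 ALLOC][2-4 ALLOC][5-5 ALLOC][6-9 ALLOC][10-15 FREE]
Op 6: d = realloc(d, 6) -> d = 6; heap: [0-1 ALLOC][2-4 ALLOC][5-5 ALLOC][6-11 ALLOC][12-15 FREE]
Op 7: free(d) -> (freed d); heap: [0-1 ALLOC][2-4 ALLOC][5-5 ALLOC][6-15 FREE]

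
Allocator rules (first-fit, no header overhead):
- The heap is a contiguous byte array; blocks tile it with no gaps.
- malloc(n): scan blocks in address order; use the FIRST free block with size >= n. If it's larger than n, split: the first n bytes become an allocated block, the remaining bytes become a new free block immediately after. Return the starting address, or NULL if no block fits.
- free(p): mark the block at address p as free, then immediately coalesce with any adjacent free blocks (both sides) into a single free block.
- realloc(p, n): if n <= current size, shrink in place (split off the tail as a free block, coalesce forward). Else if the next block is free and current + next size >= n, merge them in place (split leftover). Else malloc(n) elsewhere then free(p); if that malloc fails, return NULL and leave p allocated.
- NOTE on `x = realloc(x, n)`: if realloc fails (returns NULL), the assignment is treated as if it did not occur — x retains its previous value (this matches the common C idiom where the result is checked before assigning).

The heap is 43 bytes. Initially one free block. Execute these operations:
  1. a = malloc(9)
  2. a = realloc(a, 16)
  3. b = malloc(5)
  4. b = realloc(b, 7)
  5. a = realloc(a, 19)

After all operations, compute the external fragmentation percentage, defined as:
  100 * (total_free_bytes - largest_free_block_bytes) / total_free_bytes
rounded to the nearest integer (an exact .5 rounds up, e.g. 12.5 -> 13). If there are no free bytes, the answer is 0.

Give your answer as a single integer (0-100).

Answer: 6

Derivation:
Op 1: a = malloc(9) -> a = 0; heap: [0-8 ALLOC][9-42 FREE]
Op 2: a = realloc(a, 16) -> a = 0; heap: [0-15 ALLOC][16-42 FREE]
Op 3: b = malloc(5) -> b = 16; heap: [0-15 ALLOC][16-20 ALLOC][21-42 FREE]
Op 4: b = realloc(b, 7) -> b = 16; heap: [0-15 ALLOC][16-22 ALLOC][23-42 FREE]
Op 5: a = realloc(a, 19) -> a = 23; heap: [0-15 FREE][16-22 ALLOC][23-41 ALLOC][42-42 FREE]
Free blocks: [16 1] total_free=17 largest=16 -> 100*(17-16)/17 = 100/17 ≈ 5.882 -> rounds to 6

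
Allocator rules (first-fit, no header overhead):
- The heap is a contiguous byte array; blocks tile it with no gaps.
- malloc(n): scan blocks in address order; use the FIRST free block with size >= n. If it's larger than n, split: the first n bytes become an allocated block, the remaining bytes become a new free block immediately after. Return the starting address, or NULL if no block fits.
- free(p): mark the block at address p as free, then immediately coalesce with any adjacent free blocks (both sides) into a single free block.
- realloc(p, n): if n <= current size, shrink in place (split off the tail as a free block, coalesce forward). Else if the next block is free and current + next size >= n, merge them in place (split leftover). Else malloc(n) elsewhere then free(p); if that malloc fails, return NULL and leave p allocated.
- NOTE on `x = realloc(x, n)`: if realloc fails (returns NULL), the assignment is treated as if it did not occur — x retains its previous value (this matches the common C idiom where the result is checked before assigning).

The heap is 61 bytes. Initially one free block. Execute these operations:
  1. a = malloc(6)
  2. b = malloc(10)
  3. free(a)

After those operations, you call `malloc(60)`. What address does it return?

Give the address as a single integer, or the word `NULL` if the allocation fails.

Answer: NULL

Derivation:
Op 1: a = malloc(6) -> a = 0; heap: [0-5 ALLOC][6-60 FREE]
Op 2: b = malloc(10) -> b = 6; heap: [0-5 ALLOC][6-15 ALLOC][16-60 FREE]
Op 3: free(a) -> (freed a); heap: [0-5 FREE][6-15 ALLOC][16-60 FREE]
malloc(60): first-fit scan over [0-5 FREE][6-15 ALLOC][16-60 FREE] -> NULL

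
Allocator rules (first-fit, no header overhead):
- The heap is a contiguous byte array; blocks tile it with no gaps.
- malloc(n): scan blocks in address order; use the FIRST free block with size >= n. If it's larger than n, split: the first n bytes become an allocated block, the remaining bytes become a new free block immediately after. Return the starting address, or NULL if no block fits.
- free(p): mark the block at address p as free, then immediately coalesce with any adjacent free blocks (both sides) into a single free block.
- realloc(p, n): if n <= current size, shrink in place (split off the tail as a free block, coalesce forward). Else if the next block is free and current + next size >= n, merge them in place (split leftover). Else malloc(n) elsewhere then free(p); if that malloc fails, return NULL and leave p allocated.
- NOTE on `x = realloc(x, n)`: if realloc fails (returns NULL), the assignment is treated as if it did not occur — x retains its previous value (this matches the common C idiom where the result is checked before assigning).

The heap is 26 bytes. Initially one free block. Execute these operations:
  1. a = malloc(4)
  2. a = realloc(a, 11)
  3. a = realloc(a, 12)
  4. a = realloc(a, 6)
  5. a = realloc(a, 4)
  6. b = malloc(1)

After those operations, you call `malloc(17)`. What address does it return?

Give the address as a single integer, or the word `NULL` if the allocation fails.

Op 1: a = malloc(4) -> a = 0; heap: [0-3 ALLOC][4-25 FREE]
Op 2: a = realloc(a, 11) -> a = 0; heap: [0-10 ALLOC][11-25 FREE]
Op 3: a = realloc(a, 12) -> a = 0; heap: [0-11 ALLOC][12-25 FREE]
Op 4: a = realloc(a, 6) -> a = 0; heap: [0-5 ALLOC][6-25 FREE]
Op 5: a = realloc(a, 4) -> a = 0; heap: [0-3 ALLOC][4-25 FREE]
Op 6: b = malloc(1) -> b = 4; heap: [0-3 ALLOC][4-4 ALLOC][5-25 FREE]
malloc(17): first-fit scan over [0-3 ALLOC][4-4 ALLOC][5-25 FREE] -> 5

Answer: 5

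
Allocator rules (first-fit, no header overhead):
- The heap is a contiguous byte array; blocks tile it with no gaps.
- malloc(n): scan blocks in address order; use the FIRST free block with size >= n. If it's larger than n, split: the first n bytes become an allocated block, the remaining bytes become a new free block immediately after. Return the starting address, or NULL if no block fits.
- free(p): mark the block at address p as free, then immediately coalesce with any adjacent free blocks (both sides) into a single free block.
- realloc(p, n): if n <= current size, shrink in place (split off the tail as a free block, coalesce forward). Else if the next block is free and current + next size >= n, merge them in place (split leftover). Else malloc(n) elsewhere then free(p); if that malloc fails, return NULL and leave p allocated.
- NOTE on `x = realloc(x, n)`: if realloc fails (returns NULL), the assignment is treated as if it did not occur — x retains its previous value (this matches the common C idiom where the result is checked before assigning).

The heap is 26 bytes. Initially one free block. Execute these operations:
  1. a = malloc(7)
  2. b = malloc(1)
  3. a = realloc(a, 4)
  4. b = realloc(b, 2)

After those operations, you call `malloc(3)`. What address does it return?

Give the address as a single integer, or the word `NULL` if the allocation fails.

Answer: 4

Derivation:
Op 1: a = malloc(7) -> a = 0; heap: [0-6 ALLOC][7-25 FREE]
Op 2: b = malloc(1) -> b = 7; heap: [0-6 ALLOC][7-7 ALLOC][8-25 FREE]
Op 3: a = realloc(a, 4) -> a = 0; heap: [0-3 ALLOC][4-6 FREE][7-7 ALLOC][8-25 FREE]
Op 4: b = realloc(b, 2) -> b = 7; heap: [0-3 ALLOC][4-6 FREE][7-8 ALLOC][9-25 FREE]
malloc(3): first-fit scan over [0-3 ALLOC][4-6 FREE][7-8 ALLOC][9-25 FREE] -> 4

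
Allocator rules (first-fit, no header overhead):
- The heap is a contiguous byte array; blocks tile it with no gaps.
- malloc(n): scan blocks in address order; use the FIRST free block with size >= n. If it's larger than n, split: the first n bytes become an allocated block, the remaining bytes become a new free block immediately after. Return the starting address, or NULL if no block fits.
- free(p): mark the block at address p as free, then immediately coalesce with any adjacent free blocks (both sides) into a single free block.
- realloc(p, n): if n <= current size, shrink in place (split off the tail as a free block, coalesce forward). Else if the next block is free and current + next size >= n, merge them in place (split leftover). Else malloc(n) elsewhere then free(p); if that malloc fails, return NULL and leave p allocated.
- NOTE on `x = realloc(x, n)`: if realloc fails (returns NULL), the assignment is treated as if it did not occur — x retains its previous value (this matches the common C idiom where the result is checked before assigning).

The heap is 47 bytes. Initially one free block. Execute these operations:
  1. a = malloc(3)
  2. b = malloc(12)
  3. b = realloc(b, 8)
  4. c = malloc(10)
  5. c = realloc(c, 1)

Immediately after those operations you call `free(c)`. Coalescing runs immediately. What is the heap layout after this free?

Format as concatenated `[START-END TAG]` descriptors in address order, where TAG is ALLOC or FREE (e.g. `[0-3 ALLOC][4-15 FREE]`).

Answer: [0-2 ALLOC][3-10 ALLOC][11-46 FREE]

Derivation:
Op 1: a = malloc(3) -> a = 0; heap: [0-2 ALLOC][3-46 FREE]
Op 2: b = malloc(12) -> b = 3; heap: [0-2 ALLOC][3-14 ALLOC][15-46 FREE]
Op 3: b = realloc(b, 8) -> b = 3; heap: [0-2 ALLOC][3-10 ALLOC][11-46 FREE]
Op 4: c = malloc(10) -> c = 11; heap: [0-2 ALLOC][3-10 ALLOC][11-20 ALLOC][21-46 FREE]
Op 5: c = realloc(c, 1) -> c = 11; heap: [0-2 ALLOC][3-10 ALLOC][11-11 ALLOC][12-46 FREE]
free(c): c = 11 -> block [11-11 ALLOC]; mark free, coalesce with adjacent free neighbors -> [0-2 ALLOC][3-10 ALLOC][11-46 FREE]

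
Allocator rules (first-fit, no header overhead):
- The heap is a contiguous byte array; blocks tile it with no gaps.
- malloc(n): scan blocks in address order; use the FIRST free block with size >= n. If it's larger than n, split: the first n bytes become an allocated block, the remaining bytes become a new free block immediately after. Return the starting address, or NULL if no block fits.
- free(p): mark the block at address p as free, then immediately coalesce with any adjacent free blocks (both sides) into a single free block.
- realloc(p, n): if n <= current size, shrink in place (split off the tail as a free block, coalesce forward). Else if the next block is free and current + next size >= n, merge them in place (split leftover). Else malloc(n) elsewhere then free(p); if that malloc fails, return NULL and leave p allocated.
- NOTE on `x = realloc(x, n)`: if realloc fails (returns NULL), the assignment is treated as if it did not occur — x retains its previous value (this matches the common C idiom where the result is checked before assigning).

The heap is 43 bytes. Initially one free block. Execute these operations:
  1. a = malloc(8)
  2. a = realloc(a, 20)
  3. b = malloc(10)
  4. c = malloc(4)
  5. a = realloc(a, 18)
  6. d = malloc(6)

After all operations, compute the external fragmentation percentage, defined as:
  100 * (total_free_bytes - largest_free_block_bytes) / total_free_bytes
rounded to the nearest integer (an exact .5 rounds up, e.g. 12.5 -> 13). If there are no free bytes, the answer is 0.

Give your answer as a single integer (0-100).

Op 1: a = malloc(8) -> a = 0; heap: [0-7 ALLOC][8-42 FREE]
Op 2: a = realloc(a, 20) -> a = 0; heap: [0-19 ALLOC][20-42 FREE]
Op 3: b = malloc(10) -> b = 20; heap: [0-19 ALLOC][20-29 ALLOC][30-42 FREE]
Op 4: c = malloc(4) -> c = 30; heap: [0-19 ALLOC][20-29 ALLOC][30-33 ALLOC][34-42 FREE]
Op 5: a = realloc(a, 18) -> a = 0; heap: [0-17 ALLOC][18-19 FREE][20-29 ALLOC][30-33 ALLOC][34-42 FREE]
Op 6: d = malloc(6) -> d = 34; heap: [0-17 ALLOC][18-19 FREE][20-29 ALLOC][30-33 ALLOC][34-39 ALLOC][40-42 FREE]
Free blocks: [2 3] total_free=5 largest=3 -> 100*(5-3)/5 = 200/5 = 40

Answer: 40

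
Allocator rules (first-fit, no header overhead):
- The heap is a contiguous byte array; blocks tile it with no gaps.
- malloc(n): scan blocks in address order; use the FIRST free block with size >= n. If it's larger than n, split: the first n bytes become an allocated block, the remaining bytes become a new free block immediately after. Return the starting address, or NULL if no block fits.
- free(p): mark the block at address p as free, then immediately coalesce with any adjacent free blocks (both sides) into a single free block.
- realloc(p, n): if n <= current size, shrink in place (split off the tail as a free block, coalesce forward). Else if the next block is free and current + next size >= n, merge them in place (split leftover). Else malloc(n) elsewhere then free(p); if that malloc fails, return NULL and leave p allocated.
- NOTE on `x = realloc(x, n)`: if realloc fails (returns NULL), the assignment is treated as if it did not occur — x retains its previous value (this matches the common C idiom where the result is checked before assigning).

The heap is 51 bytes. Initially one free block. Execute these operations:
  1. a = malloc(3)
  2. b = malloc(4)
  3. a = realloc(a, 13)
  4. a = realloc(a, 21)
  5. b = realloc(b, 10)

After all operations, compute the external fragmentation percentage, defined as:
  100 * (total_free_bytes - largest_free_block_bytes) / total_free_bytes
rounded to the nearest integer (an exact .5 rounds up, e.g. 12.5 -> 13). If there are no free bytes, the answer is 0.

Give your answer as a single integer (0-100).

Op 1: a = malloc(3) -> a = 0; heap: [0-2 ALLOC][3-50 FREE]
Op 2: b = malloc(4) -> b = 3; heap: [0-2 ALLOC][3-6 ALLOC][7-50 FREE]
Op 3: a = realloc(a, 13) -> a = 7; heap: [0-2 FREE][3-6 ALLOC][7-19 ALLOC][20-50 FREE]
Op 4: a = realloc(a, 21) -> a = 7; heap: [0-2 FREE][3-6 ALLOC][7-27 ALLOC][28-50 FREE]
Op 5: b = realloc(b, 10) -> b = 28; heap: [0-6 FREE][7-27 ALLOC][28-37 ALLOC][38-50 FREE]
Free blocks: [7 13] total_free=20 largest=13 -> 100*(20-13)/20 = 700/20 = 35

Answer: 35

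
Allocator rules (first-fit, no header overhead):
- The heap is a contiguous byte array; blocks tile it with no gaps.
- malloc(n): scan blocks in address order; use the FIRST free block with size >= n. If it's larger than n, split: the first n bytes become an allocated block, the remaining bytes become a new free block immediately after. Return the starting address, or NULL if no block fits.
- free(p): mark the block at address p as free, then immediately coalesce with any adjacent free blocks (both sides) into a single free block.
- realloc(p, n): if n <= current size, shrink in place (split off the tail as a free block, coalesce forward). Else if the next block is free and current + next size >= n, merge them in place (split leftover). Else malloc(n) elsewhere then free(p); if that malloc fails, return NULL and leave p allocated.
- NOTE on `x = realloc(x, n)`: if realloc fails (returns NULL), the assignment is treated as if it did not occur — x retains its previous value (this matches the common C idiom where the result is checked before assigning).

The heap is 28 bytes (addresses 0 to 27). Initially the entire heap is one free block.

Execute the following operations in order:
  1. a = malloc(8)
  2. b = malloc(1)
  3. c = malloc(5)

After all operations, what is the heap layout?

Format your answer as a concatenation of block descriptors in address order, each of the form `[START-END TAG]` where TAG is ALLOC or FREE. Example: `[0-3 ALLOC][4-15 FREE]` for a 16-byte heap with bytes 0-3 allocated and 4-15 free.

Answer: [0-7 ALLOC][8-8 ALLOC][9-13 ALLOC][14-27 FREE]

Derivation:
Op 1: a = malloc(8) -> a = 0; heap: [0-7 ALLOC][8-27 FREE]
Op 2: b = malloc(1) -> b = 8; heap: [0-7 ALLOC][8-8 ALLOC][9-27 FREE]
Op 3: c = malloc(5) -> c = 9; heap: [0-7 ALLOC][8-8 ALLOC][9-13 ALLOC][14-27 FREE]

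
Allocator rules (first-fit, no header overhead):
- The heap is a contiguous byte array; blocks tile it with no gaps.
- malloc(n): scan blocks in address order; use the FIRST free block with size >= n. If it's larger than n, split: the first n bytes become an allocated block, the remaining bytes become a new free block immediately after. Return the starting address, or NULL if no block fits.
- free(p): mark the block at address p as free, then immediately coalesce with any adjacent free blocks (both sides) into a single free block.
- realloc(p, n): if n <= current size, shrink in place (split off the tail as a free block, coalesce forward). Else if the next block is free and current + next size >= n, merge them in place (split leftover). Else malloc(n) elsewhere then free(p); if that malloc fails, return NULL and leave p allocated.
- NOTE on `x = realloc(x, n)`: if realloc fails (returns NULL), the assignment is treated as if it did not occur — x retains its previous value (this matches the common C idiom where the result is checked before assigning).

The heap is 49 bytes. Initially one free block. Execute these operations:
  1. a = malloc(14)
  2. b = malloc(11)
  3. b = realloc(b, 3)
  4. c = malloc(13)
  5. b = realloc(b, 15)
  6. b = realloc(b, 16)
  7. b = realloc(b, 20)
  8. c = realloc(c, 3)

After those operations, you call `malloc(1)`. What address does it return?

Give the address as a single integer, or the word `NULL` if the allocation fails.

Op 1: a = malloc(14) -> a = 0; heap: [0-13 ALLOC][14-48 FREE]
Op 2: b = malloc(11) -> b = 14; heap: [0-13 ALLOC][14-24 ALLOC][25-48 FREE]
Op 3: b = realloc(b, 3) -> b = 14; heap: [0-13 ALLOC][14-16 ALLOC][17-48 FREE]
Op 4: c = malloc(13) -> c = 17; heap: [0-13 ALLOC][14-16 ALLOC][17-29 ALLOC][30-48 FREE]
Op 5: b = realloc(b, 15) -> b = 30; heap: [0-13 ALLOC][14-16 FREE][17-29 ALLOC][30-44 ALLOC][45-48 FREE]
Op 6: b = realloc(b, 16) -> b = 30; heap: [0-13 ALLOC][14-16 FREE][17-29 ALLOC][30-45 ALLOC][46-48 FREE]
Op 7: b = realloc(b, 20) -> NULL (b unchanged); heap: [0-13 ALLOC][14-16 FREE][17-29 ALLOC][30-45 ALLOC][46-48 FREE]
Op 8: c = realloc(c, 3) -> c = 17; heap: [0-13 ALLOC][14-16 FREE][17-19 ALLOC][20-29 FREE][30-45 ALLOC][46-48 FREE]
malloc(1): first-fit scan over [0-13 ALLOC][14-16 FREE][17-19 ALLOC][20-29 FREE][30-45 ALLOC][46-48 FREE] -> 14

Answer: 14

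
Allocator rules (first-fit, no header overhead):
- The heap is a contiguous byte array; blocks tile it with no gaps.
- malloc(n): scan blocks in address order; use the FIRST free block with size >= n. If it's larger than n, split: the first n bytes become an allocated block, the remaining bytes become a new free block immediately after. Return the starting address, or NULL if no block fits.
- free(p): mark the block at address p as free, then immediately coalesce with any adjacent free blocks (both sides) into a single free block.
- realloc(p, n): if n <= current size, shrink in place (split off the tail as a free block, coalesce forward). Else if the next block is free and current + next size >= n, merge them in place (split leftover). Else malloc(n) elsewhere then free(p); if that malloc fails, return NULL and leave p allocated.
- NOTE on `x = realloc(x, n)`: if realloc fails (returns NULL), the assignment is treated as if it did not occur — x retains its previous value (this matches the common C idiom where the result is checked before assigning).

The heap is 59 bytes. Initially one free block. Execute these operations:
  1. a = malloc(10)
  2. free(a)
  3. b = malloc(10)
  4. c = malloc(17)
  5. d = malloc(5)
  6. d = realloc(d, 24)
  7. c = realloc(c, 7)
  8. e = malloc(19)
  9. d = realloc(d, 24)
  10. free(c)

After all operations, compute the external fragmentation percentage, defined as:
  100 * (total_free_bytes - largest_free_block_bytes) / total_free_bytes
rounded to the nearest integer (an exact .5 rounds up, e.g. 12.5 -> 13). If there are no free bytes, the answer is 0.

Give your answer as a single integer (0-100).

Answer: 32

Derivation:
Op 1: a = malloc(10) -> a = 0; heap: [0-9 ALLOC][10-58 FREE]
Op 2: free(a) -> (freed a); heap: [0-58 FREE]
Op 3: b = malloc(10) -> b = 0; heap: [0-9 ALLOC][10-58 FREE]
Op 4: c = malloc(17) -> c = 10; heap: [0-9 ALLOC][10-26 ALLOC][27-58 FREE]
Op 5: d = malloc(5) -> d = 27; heap: [0-9 ALLOC][10-26 ALLOC][27-31 ALLOC][32-58 FREE]
Op 6: d = realloc(d, 24) -> d = 27; heap: [0-9 ALLOC][10-26 ALLOC][27-50 ALLOC][51-58 FREE]
Op 7: c = realloc(c, 7) -> c = 10; heap: [0-9 ALLOC][10-16 ALLOC][17-26 FREE][27-50 ALLOC][51-58 FREE]
Op 8: e = malloc(19) -> e = NULL; heap: [0-9 ALLOC][10-16 ALLOC][17-26 FREE][27-50 ALLOC][51-58 FREE]
Op 9: d = realloc(d, 24) -> d = 27; heap: [0-9 ALLOC][10-16 ALLOC][17-26 FREE][27-50 ALLOC][51-58 FREE]
Op 10: free(c) -> (freed c); heap: [0-9 ALLOC][10-26 FREE][27-50 ALLOC][51-58 FREE]
Free blocks: [17 8] total_free=25 largest=17 -> 100*(25-17)/25 = 800/25 = 32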